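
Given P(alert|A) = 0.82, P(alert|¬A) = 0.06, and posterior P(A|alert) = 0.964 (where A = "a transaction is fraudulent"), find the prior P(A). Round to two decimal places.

P(A) = 0.66

In odds form, posterior odds = prior odds × likelihood ratio, so prior odds = posterior odds ÷ LR.
Posterior odds = 0.964/(1−0.964) = 26.7778. LR = 0.82/0.06 = 13.6667.
Prior odds = 26.7778/13.6667 = 1.9593, so P(A) = 1.9593/(1+1.9593) ≈ 0.66.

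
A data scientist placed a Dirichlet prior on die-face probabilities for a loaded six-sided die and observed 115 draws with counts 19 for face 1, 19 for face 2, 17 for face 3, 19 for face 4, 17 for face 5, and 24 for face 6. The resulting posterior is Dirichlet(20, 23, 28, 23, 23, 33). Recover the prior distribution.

Dirichlet(1, 4, 11, 4, 6, 9)

For a Dirichlet(α) prior with multinomial counts c, the posterior is Dirichlet(α + c) componentwise.
Subtract each count from the matching posterior parameter: 20−19=1, 23−19=4, 28−17=11, 23−19=4, 23−17=6, 33−24=9.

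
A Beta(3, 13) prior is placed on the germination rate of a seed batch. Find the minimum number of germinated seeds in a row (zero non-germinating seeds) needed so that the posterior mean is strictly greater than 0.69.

After k germinated seeds and 0 non-germinating seeds the posterior is Beta(3+k, 13), with mean (3+k)/(3+13+k).
Set (3+k)/(16+k) > 0.69 and solve: k > (0.69·16 − 3)/(1 − 0.69) = 25.935.
The smallest integer exceeding 25.935 is 26.

k = 26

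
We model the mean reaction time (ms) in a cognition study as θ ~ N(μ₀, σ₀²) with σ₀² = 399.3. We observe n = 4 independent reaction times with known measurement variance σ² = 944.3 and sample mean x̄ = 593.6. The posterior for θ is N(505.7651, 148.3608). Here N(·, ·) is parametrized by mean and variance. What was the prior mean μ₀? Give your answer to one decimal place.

μ₀ = 357.2

With known observation variance, the Normal–Normal posterior has precision τ_n = τ₀ + n/σ² and mean μ_n = (τ₀μ₀ + (n/σ²)x̄)/τ_n.
Here τ₀ = 1/399.3 = 0.002504 and τ_data = 4/944.3 = 0.004236, so τ_n = 0.006740.
Rearranging for μ₀: μ₀ = (μ_n·τ_n − τ_data·x̄)/τ₀ = (505.7651·0.006740 − 0.004236·593.6) / 0.002504 = 0.894367/0.002504 ≈ 357.2.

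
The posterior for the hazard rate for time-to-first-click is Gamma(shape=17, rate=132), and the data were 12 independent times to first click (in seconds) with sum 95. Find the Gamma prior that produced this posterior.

Gamma(shape=5, rate=37)

For an exponential likelihood with a Gamma(α, β) prior on the rate, n observations with total T give posterior Gamma(α+n, β+T).
So α = 17 − 12 = 5 and β = 132 − 95 = 37.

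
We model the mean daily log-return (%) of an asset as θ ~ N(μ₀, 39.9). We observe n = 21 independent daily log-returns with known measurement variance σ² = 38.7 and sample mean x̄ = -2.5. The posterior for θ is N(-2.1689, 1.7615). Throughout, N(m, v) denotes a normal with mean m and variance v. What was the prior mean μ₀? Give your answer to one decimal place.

μ₀ = 5.0

With known observation variance, the Normal–Normal posterior has precision τ_n = τ₀ + n/σ² and mean μ_n = (τ₀μ₀ + (n/σ²)x̄)/τ_n.
Here τ₀ = 1/39.9 = 0.025063 and τ_data = 21/38.7 = 0.542636, so τ_n = 0.567699.
Rearranging for μ₀: μ₀ = (μ_n·τ_n − τ_data·x̄)/τ₀ = (-2.1689·0.567699 − 0.542636·-2.5) / 0.025063 = 0.125308/0.025063 ≈ 5.0.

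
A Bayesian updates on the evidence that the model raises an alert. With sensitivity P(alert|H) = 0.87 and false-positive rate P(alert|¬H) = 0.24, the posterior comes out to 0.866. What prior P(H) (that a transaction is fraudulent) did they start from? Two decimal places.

In odds form, posterior odds = prior odds × likelihood ratio, so prior odds = posterior odds ÷ LR.
Posterior odds = 0.866/(1−0.866) = 6.4627. LR = 0.87/0.24 = 3.6250.
Prior odds = 6.4627/3.6250 = 1.7828, so P(H) = 1.7828/(1+1.7828) ≈ 0.64.

P(H) = 0.64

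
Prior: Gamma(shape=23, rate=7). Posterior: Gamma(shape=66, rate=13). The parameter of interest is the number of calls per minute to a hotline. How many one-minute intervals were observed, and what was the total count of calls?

Gamma–Poisson conjugacy: posterior shape = α + Σxᵢ, posterior rate = β + n.
Matching: Σxᵢ = 66 − 23 = 43 and n = 13 − 7 = 6.

n = 6 one-minute intervals with total 43 calls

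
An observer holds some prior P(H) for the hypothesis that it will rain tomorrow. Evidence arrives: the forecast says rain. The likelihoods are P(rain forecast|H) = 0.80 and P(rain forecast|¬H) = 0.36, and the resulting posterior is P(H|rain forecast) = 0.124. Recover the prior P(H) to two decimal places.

P(H) = 0.06

Bayes' rule in odds form gives O(H|E) = O(H)·[P(E|H)/P(E|¬H)], hence O(H) = O(H|E)/LR.
Posterior odds = 0.124/(1−0.124) = 0.1416. LR = 0.80/0.36 = 2.2222.
Prior odds = 0.1416/2.2222 = 0.0637, so P(H) = 0.0637/(1+0.0637) ≈ 0.06.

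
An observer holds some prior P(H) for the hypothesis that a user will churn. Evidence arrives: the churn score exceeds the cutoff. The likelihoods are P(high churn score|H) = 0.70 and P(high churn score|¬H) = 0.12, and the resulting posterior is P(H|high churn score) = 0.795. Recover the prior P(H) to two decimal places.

P(H) = 0.40

In odds form, posterior odds = prior odds × likelihood ratio, so prior odds = posterior odds ÷ LR.
Posterior odds = 0.795/(1−0.795) = 3.8780. LR = 0.70/0.12 = 5.8333.
Prior odds = 3.8780/5.8333 = 0.6648, so P(H) = 0.6648/(1+0.6648) ≈ 0.40.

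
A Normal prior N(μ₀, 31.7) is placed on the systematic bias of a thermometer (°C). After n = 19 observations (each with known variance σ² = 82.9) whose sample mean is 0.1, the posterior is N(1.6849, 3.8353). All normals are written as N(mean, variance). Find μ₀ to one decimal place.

μ₀ = 13.2

With known observation variance, the Normal–Normal posterior has precision τ_n = τ₀ + n/σ² and mean μ_n = (τ₀μ₀ + (n/σ²)x̄)/τ_n.
Here τ₀ = 1/31.7 = 0.031546 and τ_data = 19/82.9 = 0.229192, so τ_n = 0.260738.
Rearranging for μ₀: μ₀ = (μ_n·τ_n − τ_data·x̄)/τ₀ = (1.6849·0.260738 − 0.229192·0.1) / 0.031546 = 0.416398/0.031546 ≈ 13.2.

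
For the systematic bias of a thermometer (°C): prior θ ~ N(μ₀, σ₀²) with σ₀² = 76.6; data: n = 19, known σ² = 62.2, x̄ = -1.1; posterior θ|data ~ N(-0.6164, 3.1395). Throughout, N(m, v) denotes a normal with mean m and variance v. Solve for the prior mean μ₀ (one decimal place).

μ₀ = 10.7

With known observation variance, the Normal–Normal posterior has precision τ_n = τ₀ + n/σ² and mean μ_n = (τ₀μ₀ + (n/σ²)x̄)/τ_n.
Here τ₀ = 1/76.6 = 0.013055 and τ_data = 19/62.2 = 0.305466, so τ_n = 0.318521.
Rearranging for μ₀: μ₀ = (μ_n·τ_n − τ_data·x̄)/τ₀ = (-0.6164·0.318521 − 0.305466·-1.1) / 0.013055 = 0.139676/0.013055 ≈ 10.7.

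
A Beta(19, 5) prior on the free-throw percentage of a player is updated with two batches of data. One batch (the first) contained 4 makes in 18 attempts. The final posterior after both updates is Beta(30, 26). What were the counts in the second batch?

7 makes and 7 misses

Sequential conjugate updates are equivalent to a single update on the pooled data, so total successes = posterior α − prior α and total failures = posterior β − prior β.
Total across both batches: 30−19=11 makes, 26−5=21 misses.
Subtract the first batch: 11−4=7 makes and 21−14=7 misses.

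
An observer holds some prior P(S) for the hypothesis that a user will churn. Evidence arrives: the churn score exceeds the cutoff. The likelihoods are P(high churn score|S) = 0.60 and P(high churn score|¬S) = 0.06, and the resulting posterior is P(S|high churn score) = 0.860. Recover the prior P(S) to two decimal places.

Bayes' rule in odds form gives O(S|E) = O(S)·[P(E|S)/P(E|¬S)], hence O(S) = O(S|E)/LR.
Posterior odds = 0.860/(1−0.860) = 6.1429. LR = 0.60/0.06 = 10.0000.
Prior odds = 6.1429/10.0000 = 0.6143, so P(S) = 0.6143/(1+0.6143) ≈ 0.38.

P(S) = 0.38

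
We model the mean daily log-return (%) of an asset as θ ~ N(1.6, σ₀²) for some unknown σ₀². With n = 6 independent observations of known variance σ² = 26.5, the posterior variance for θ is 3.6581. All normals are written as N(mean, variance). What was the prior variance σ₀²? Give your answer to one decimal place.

σ₀² = 21.3

Posterior precision equals prior precision plus data precision: 1/σ_n² = 1/σ₀² + n/σ².
So 1/σ₀² = 1/3.6581 − 6/26.5 = 0.273366 − 0.226415 = 0.046951.
Hence σ₀² = 1/0.046951 ≈ 21.3.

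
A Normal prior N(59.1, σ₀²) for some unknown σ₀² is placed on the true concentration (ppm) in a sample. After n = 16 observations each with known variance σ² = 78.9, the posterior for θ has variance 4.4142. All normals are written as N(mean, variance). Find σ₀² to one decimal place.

σ₀² = 42.1

Posterior precision equals prior precision plus data precision: 1/σ_n² = 1/σ₀² + n/σ².
So 1/σ₀² = 1/4.4142 − 16/78.9 = 0.226542 − 0.202788 = 0.023754.
Hence σ₀² = 1/0.023754 ≈ 42.1.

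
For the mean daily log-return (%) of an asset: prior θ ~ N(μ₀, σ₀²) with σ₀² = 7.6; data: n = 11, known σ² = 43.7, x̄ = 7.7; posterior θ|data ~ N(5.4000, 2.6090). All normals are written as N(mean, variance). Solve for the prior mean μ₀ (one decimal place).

The posterior mean is a precision-weighted average: μ_n = (τ₀μ₀ + τ_data·x̄)/(τ₀+τ_data), with τ₀=1/σ₀² and τ_data=n/σ².
Here τ₀ = 1/7.6 = 0.131579 and τ_data = 11/43.7 = 0.251716, so τ_n = 0.383295.
Rearranging for μ₀: μ₀ = (μ_n·τ_n − τ_data·x̄)/τ₀ = (5.4000·0.383295 − 0.251716·7.7) / 0.131579 = 0.131580/0.131579 ≈ 1.0.

μ₀ = 1.0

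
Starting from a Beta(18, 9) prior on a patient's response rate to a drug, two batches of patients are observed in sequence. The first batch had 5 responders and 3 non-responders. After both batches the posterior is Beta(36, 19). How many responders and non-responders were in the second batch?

13 responders and 7 non-responders

Because Beta–binomial updating is additive in the counts, the combined data contributed (α_post−α_prior, β_post−β_prior) successes and failures.
Total across both batches: 36−18=18 responders, 19−9=10 non-responders.
Subtract the first batch: 18−5=13 responders and 10−3=7 non-responders.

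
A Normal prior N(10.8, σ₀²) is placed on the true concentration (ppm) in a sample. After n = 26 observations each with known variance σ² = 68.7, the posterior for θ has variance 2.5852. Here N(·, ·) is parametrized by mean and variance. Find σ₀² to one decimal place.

Posterior precision equals prior precision plus data precision: 1/σ_n² = 1/σ₀² + n/σ².
So 1/σ₀² = 1/2.5852 − 26/68.7 = 0.386817 − 0.378457 = 0.008360.
Hence σ₀² = 1/0.008360 ≈ 119.6.

σ₀² = 119.6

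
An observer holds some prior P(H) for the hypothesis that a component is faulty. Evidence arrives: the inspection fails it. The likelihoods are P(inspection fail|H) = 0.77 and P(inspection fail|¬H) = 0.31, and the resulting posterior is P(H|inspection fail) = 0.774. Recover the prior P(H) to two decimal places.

Bayes' rule in odds form gives O(H|E) = O(H)·[P(E|H)/P(E|¬H)], hence O(H) = O(H|E)/LR.
Posterior odds = 0.774/(1−0.774) = 3.4248. LR = 0.77/0.31 = 2.4839.
Prior odds = 3.4248/2.4839 = 1.3788, so P(H) = 1.3788/(1+1.3788) ≈ 0.58.

P(H) = 0.58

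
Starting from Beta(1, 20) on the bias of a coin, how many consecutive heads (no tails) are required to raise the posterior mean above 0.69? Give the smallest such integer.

After k heads and 0 tails the posterior is Beta(1+k, 20), with mean (1+k)/(1+20+k).
Set (1+k)/(21+k) > 0.69 and solve: k > (0.69·21 − 1)/(1 − 0.69) = 43.516.
The smallest integer exceeding 43.516 is 44.

k = 44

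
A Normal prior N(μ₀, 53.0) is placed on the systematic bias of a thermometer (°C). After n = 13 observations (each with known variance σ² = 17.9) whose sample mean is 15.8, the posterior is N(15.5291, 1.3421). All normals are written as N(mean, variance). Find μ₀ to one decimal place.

μ₀ = 5.1

The posterior mean is a precision-weighted average: μ_n = (τ₀μ₀ + τ_data·x̄)/(τ₀+τ_data), with τ₀=1/σ₀² and τ_data=n/σ².
Here τ₀ = 1/53.0 = 0.018868 and τ_data = 13/17.9 = 0.726257, so τ_n = 0.745125.
Rearranging for μ₀: μ₀ = (μ_n·τ_n − τ_data·x̄)/τ₀ = (15.5291·0.745125 − 0.726257·15.8) / 0.018868 = 0.096260/0.018868 ≈ 5.1.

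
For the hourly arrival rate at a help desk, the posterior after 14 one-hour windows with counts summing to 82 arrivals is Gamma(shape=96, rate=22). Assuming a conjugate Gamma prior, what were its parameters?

Gamma–Poisson conjugacy: posterior shape = α + Σxᵢ, posterior rate = β + n.
So α = 96 − 82 = 14 and β = 22 − 14 = 8.

Gamma(shape=14, rate=8)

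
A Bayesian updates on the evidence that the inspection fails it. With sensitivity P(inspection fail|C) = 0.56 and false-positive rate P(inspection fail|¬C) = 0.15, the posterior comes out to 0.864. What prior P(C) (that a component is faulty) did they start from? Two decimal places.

In odds form, posterior odds = prior odds × likelihood ratio, so prior odds = posterior odds ÷ LR.
Posterior odds = 0.864/(1−0.864) = 6.3529. LR = 0.56/0.15 = 3.7333.
Prior odds = 6.3529/3.7333 = 1.7017, so P(C) = 1.7017/(1+1.7017) ≈ 0.63.

P(C) = 0.63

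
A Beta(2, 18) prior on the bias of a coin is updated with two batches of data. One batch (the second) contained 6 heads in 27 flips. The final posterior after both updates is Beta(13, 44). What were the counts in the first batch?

Because Beta–binomial updating is additive in the counts, the combined data contributed (α_post−α_prior, β_post−β_prior) successes and failures.
Total across both batches: 13−2=11 heads, 44−18=26 tails.
Subtract the second batch: 11−6=5 heads and 26−21=5 tails.

5 heads and 5 tails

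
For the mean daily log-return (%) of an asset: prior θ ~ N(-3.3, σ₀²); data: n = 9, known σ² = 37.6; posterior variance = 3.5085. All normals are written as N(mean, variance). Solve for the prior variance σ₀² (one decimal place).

Posterior precision equals prior precision plus data precision: 1/σ_n² = 1/σ₀² + n/σ².
So 1/σ₀² = 1/3.5085 − 9/37.6 = 0.285022 − 0.239362 = 0.045660.
Hence σ₀² = 1/0.045660 ≈ 21.9.

σ₀² = 21.9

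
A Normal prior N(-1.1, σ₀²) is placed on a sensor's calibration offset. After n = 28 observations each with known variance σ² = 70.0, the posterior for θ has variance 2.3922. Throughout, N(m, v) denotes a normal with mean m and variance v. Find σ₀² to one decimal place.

For the Normal–Normal model with known σ², precisions add: τ_n = τ₀ + n/σ².
So 1/σ₀² = 1/2.3922 − 28/70.0 = 0.418025 − 0.400000 = 0.018025.
Hence σ₀² = 1/0.018025 ≈ 55.5.

σ₀² = 55.5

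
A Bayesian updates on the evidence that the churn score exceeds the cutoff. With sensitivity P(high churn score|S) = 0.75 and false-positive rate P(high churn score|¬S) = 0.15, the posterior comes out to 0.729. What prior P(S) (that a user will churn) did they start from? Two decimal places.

Bayes' rule in odds form gives O(S|E) = O(S)·[P(E|S)/P(E|¬S)], hence O(S) = O(S|E)/LR.
Posterior odds = 0.729/(1−0.729) = 2.6900. LR = 0.75/0.15 = 5.0000.
Prior odds = 2.6900/5.0000 = 0.5380, so P(S) = 0.5380/(1+0.5380) ≈ 0.35.

P(S) = 0.35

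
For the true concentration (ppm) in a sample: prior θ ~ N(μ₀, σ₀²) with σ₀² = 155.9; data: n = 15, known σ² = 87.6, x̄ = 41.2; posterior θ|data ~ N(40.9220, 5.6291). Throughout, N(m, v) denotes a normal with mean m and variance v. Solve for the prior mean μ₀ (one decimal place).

The posterior mean is a precision-weighted average: μ_n = (τ₀μ₀ + τ_data·x̄)/(τ₀+τ_data), with τ₀=1/σ₀² and τ_data=n/σ².
Here τ₀ = 1/155.9 = 0.006414 and τ_data = 15/87.6 = 0.171233, so τ_n = 0.177647.
Rearranging for μ₀: μ₀ = (μ_n·τ_n − τ_data·x̄)/τ₀ = (40.9220·0.177647 − 0.171233·41.2) / 0.006414 = 0.214871/0.006414 ≈ 33.5.

μ₀ = 33.5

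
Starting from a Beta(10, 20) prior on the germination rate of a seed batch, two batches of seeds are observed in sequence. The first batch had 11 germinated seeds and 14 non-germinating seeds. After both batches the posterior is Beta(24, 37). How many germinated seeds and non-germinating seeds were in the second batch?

Sequential conjugate updates are equivalent to a single update on the pooled data, so total successes = posterior α − prior α and total failures = posterior β − prior β.
Total across both batches: 24−10=14 germinated seeds, 37−20=17 non-germinating seeds.
Subtract the first batch: 14−11=3 germinated seeds and 17−14=3 non-germinating seeds.

3 germinated seeds and 3 non-germinating seeds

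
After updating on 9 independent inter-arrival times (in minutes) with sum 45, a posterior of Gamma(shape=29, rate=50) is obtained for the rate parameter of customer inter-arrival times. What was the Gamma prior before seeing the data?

For an exponential likelihood with a Gamma(α, β) prior on the rate, n observations with total T give posterior Gamma(α+n, β+T).
So α = 29 − 9 = 20 and β = 50 − 45 = 5.

Gamma(shape=20, rate=5)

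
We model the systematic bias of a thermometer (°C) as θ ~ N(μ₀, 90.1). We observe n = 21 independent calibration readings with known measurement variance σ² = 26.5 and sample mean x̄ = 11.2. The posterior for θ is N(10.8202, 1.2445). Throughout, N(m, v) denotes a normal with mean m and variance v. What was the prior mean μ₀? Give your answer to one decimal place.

With known observation variance, the Normal–Normal posterior has precision τ_n = τ₀ + n/σ² and mean μ_n = (τ₀μ₀ + (n/σ²)x̄)/τ_n.
Here τ₀ = 1/90.1 = 0.011099 and τ_data = 21/26.5 = 0.792453, so τ_n = 0.803552.
Rearranging for μ₀: μ₀ = (μ_n·τ_n − τ_data·x̄)/τ₀ = (10.8202·0.803552 − 0.792453·11.2) / 0.011099 = -0.180880/0.011099 ≈ -16.3.

μ₀ = -16.3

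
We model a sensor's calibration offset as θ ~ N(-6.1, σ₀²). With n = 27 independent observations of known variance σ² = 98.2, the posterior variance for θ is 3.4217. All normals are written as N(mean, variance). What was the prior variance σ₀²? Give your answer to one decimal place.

Posterior precision equals prior precision plus data precision: 1/σ_n² = 1/σ₀² + n/σ².
So 1/σ₀² = 1/3.4217 − 27/98.2 = 0.292252 − 0.274949 = 0.017303.
Hence σ₀² = 1/0.017303 ≈ 57.8.

σ₀² = 57.8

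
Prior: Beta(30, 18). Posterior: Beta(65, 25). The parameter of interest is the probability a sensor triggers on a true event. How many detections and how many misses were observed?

A Beta(α, β) prior with s successes and f failures in binomial data gives a Beta(α+s, β+f) posterior.
Match parameters: s=65−30=35, f=25−18=7.

35 detections and 7 misses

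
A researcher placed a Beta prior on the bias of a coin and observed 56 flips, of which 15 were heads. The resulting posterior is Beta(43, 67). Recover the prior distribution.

Beta is conjugate to the binomial likelihood: posterior = Beta(a+s, b+f).
So a = 43 − 15 = 28 and b = 67 − 41 = 26.

Beta(28, 26)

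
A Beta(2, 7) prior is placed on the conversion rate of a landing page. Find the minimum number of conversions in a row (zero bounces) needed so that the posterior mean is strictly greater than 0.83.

After k conversions and 0 bounces the posterior is Beta(2+k, 7), with mean (2+k)/(2+7+k).
Set (2+k)/(9+k) > 0.83 and solve: k > (0.83·9 − 2)/(1 − 0.83) = 32.176.
The smallest integer exceeding 32.176 is 33, and checking k=33: (35)/(42) = 0.8333 > 0.83.

k = 33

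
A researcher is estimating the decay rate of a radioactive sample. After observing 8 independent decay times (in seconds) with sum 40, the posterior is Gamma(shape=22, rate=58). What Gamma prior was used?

Gamma(shape=14, rate=18)

For an exponential likelihood with a Gamma(α, β) prior on the rate, n observations with total T give posterior Gamma(α+n, β+T).
So α = 22 − 8 = 14 and β = 58 − 40 = 18.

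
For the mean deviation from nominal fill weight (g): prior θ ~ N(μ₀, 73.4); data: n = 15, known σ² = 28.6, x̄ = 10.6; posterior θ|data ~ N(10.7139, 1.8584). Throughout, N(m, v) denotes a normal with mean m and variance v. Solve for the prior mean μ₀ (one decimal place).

μ₀ = 15.1

With known observation variance, the Normal–Normal posterior has precision τ_n = τ₀ + n/σ² and mean μ_n = (τ₀μ₀ + (n/σ²)x̄)/τ_n.
Here τ₀ = 1/73.4 = 0.013624 and τ_data = 15/28.6 = 0.524476, so τ_n = 0.538100.
Rearranging for μ₀: μ₀ = (μ_n·τ_n − τ_data·x̄)/τ₀ = (10.7139·0.538100 − 0.524476·10.6) / 0.013624 = 0.205704/0.013624 ≈ 15.1.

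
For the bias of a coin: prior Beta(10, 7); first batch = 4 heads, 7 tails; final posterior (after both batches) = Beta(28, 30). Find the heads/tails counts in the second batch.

14 heads and 16 tails

Sequential conjugate updates are equivalent to a single update on the pooled data, so total successes = posterior α − prior α and total failures = posterior β − prior β.
Total across both batches: 28−10=18 heads, 30−7=23 tails.
Subtract the first batch: 18−4=14 heads and 23−7=16 tails.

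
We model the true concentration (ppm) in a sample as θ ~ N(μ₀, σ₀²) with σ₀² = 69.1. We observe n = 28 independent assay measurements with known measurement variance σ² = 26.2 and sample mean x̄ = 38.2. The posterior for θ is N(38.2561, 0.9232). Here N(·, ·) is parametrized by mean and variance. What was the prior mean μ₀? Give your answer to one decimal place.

μ₀ = 42.4

With known observation variance, the Normal–Normal posterior has precision τ_n = τ₀ + n/σ² and mean μ_n = (τ₀μ₀ + (n/σ²)x̄)/τ_n.
Here τ₀ = 1/69.1 = 0.014472 and τ_data = 28/26.2 = 1.068702, so τ_n = 1.083174.
Rearranging for μ₀: μ₀ = (μ_n·τ_n − τ_data·x̄)/τ₀ = (38.2561·1.083174 − 1.068702·38.2) / 0.014472 = 0.613596/0.014472 ≈ 42.4.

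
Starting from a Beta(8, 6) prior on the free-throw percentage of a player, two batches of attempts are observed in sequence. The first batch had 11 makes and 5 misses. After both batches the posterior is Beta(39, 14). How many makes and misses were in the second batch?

20 makes and 3 misses

Because Beta–binomial updating is additive in the counts, the combined data contributed (α_post−α_prior, β_post−β_prior) successes and failures.
Total across both batches: 39−8=31 makes, 14−6=8 misses.
Subtract the first batch: 31−11=20 makes and 8−5=3 misses.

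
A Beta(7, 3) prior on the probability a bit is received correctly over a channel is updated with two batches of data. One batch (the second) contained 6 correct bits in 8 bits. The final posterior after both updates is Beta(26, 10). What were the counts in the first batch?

13 correct bits and 5 errors

Because Beta–binomial updating is additive in the counts, the combined data contributed (α_post−α_prior, β_post−β_prior) successes and failures.
Total across both batches: 26−7=19 correct bits, 10−3=7 errors.
Subtract the second batch: 19−6=13 correct bits and 7−2=5 errors.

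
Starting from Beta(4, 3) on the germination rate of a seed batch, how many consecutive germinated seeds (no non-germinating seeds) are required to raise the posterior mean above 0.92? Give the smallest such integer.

k = 31

After k germinated seeds and 0 non-germinating seeds the posterior is Beta(4+k, 3), with mean (4+k)/(4+3+k).
Set (4+k)/(7+k) > 0.92 and solve: k > (0.92·7 − 4)/(1 − 0.92) = 30.500.
The smallest integer exceeding 30.500 is 31.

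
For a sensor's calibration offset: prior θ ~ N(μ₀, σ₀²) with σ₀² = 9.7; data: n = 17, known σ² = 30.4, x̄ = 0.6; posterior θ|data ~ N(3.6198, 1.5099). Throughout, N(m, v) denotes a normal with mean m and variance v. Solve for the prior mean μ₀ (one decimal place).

With known observation variance, the Normal–Normal posterior has precision τ_n = τ₀ + n/σ² and mean μ_n = (τ₀μ₀ + (n/σ²)x̄)/τ_n.
Here τ₀ = 1/9.7 = 0.103093 and τ_data = 17/30.4 = 0.559211, so τ_n = 0.662304.
Rearranging for μ₀: μ₀ = (μ_n·τ_n − τ_data·x̄)/τ₀ = (3.6198·0.662304 − 0.559211·0.6) / 0.103093 = 2.061881/0.103093 ≈ 20.0.

μ₀ = 20.0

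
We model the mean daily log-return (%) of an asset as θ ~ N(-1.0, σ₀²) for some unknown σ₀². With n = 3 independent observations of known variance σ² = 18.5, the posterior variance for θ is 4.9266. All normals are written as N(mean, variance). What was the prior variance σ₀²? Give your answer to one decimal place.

σ₀² = 24.5

Posterior precision equals prior precision plus data precision: 1/σ_n² = 1/σ₀² + n/σ².
So 1/σ₀² = 1/4.9266 − 3/18.5 = 0.202980 − 0.162162 = 0.040818.
Hence σ₀² = 1/0.040818 ≈ 24.5.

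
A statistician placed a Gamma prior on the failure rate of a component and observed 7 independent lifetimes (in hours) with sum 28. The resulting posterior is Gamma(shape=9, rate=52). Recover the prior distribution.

Gamma(shape=2, rate=24)

Gamma–exponential conjugacy: posterior shape = α + n, posterior rate = β + Σtᵢ.
So α = 9 − 7 = 2 and β = 52 − 28 = 24.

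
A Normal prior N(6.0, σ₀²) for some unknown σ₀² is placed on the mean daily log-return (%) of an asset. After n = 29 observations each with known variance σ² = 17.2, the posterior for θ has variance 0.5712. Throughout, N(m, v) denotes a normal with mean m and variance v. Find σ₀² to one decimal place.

For the Normal–Normal model with known σ², precisions add: τ_n = τ₀ + n/σ².
So 1/σ₀² = 1/0.5712 − 29/17.2 = 1.750700 − 1.686047 = 0.064653.
Hence σ₀² = 1/0.064653 ≈ 15.5.

σ₀² = 15.5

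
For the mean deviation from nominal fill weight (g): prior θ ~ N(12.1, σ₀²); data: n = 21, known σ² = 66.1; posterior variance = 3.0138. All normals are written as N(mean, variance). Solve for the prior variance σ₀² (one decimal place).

For the Normal–Normal model with known σ², precisions add: τ_n = τ₀ + n/σ².
So 1/σ₀² = 1/3.0138 − 21/66.1 = 0.331807 − 0.317700 = 0.014107.
Hence σ₀² = 1/0.014107 ≈ 70.9.

σ₀² = 70.9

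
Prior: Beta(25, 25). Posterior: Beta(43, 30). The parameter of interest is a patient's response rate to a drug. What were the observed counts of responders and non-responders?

A Beta(α, β) prior with s successes and f failures in binomial data gives a Beta(α+s, β+f) posterior.
So s = 43 − 25 = 18 and f = 30 − 25 = 5.

18 responders and 5 non-responders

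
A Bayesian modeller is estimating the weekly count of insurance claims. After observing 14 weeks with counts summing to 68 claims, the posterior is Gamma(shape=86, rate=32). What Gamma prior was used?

Gamma(shape=18, rate=18)

A Gamma(α, β) prior (rate parametrization) on a Poisson rate with n observations summing to S gives posterior Gamma(α+S, β+n).
So α = 86 − 68 = 18 and β = 32 − 14 = 18.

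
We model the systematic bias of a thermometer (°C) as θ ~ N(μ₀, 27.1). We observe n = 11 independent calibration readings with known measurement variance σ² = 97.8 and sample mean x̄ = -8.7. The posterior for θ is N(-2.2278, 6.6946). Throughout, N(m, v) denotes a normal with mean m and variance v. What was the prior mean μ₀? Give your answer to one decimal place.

μ₀ = 17.5

With known observation variance, the Normal–Normal posterior has precision τ_n = τ₀ + n/σ² and mean μ_n = (τ₀μ₀ + (n/σ²)x̄)/τ_n.
Here τ₀ = 1/27.1 = 0.036900 and τ_data = 11/97.8 = 0.112474, so τ_n = 0.149374.
Rearranging for μ₀: μ₀ = (μ_n·τ_n − τ_data·x̄)/τ₀ = (-2.2278·0.149374 − 0.112474·-8.7) / 0.036900 = 0.645748/0.036900 ≈ 17.5.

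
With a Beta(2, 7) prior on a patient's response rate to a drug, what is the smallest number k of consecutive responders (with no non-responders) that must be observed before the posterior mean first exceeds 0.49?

After k responders and 0 non-responders the posterior is Beta(2+k, 7), with mean (2+k)/(2+7+k).
Set (2+k)/(9+k) > 0.49 and solve: k > (0.49·9 − 2)/(1 − 0.49) = 4.725.
The smallest integer exceeding 4.725 is 5, and checking k=5: (7)/(14) = 0.5000 > 0.49.

k = 5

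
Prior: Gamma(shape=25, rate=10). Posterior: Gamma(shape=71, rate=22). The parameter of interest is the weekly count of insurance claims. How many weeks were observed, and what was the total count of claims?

n = 12 weeks with total 46 claims

Gamma–Poisson conjugacy: posterior shape = α + Σxᵢ, posterior rate = β + n.
Matching: Σxᵢ = 71 − 25 = 46 and n = 22 − 10 = 12.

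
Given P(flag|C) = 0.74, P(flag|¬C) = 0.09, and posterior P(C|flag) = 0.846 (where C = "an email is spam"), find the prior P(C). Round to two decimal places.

P(C) = 0.40

Bayes' rule in odds form gives O(C|E) = O(C)·[P(E|C)/P(E|¬C)], hence O(C) = O(C|E)/LR.
Posterior odds = 0.846/(1−0.846) = 5.4935. LR = 0.74/0.09 = 8.2222.
Prior odds = 5.4935/8.2222 = 0.6681, so P(C) = 0.6681/(1+0.6681) ≈ 0.40.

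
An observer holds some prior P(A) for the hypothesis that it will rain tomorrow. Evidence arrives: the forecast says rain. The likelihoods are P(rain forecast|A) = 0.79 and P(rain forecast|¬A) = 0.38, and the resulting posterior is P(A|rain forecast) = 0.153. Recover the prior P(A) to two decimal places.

P(A) = 0.08

Bayes' rule in odds form gives O(A|E) = O(A)·[P(E|A)/P(E|¬A)], hence O(A) = O(A|E)/LR.
Posterior odds = 0.153/(1−0.153) = 0.1806. LR = 0.79/0.38 = 2.0789.
Prior odds = 0.1806/2.0789 = 0.0869, so P(A) = 0.0869/(1+0.0869) ≈ 0.08.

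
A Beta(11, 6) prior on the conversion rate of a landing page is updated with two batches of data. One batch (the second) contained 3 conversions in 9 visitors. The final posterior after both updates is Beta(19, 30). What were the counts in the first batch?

Sequential conjugate updates are equivalent to a single update on the pooled data, so total successes = posterior α − prior α and total failures = posterior β − prior β.
Total across both batches: 19−11=8 conversions, 30−6=24 bounces.
Subtract the second batch: 8−3=5 conversions and 24−6=18 bounces.

5 conversions and 18 bounces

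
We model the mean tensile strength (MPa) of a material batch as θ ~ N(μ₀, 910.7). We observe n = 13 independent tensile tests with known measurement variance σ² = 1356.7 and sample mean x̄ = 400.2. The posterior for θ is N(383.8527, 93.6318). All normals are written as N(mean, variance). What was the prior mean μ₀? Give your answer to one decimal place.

With known observation variance, the Normal–Normal posterior has precision τ_n = τ₀ + n/σ² and mean μ_n = (τ₀μ₀ + (n/σ²)x̄)/τ_n.
Here τ₀ = 1/910.7 = 0.001098 and τ_data = 13/1356.7 = 0.009582, so τ_n = 0.010680.
Rearranging for μ₀: μ₀ = (μ_n·τ_n − τ_data·x̄)/τ₀ = (383.8527·0.010680 − 0.009582·400.2) / 0.001098 = 0.264830/0.001098 ≈ 241.2.

μ₀ = 241.2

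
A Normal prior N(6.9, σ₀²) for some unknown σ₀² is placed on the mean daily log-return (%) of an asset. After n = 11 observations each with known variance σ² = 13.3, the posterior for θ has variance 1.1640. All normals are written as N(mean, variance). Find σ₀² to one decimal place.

σ₀² = 31.2

For the Normal–Normal model with known σ², precisions add: τ_n = τ₀ + n/σ².
So 1/σ₀² = 1/1.1640 − 11/13.3 = 0.859107 − 0.827068 = 0.032039.
Hence σ₀² = 1/0.032039 ≈ 31.2.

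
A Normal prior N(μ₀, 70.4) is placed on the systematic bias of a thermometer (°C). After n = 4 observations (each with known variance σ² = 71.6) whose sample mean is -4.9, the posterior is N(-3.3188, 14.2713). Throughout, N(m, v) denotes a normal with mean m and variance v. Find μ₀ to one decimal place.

μ₀ = 2.9

The posterior mean is a precision-weighted average: μ_n = (τ₀μ₀ + τ_data·x̄)/(τ₀+τ_data), with τ₀=1/σ₀² and τ_data=n/σ².
Here τ₀ = 1/70.4 = 0.014205 and τ_data = 4/71.6 = 0.055866, so τ_n = 0.070071.
Rearranging for μ₀: μ₀ = (μ_n·τ_n − τ_data·x̄)/τ₀ = (-3.3188·0.070071 − 0.055866·-4.9) / 0.014205 = 0.041192/0.014205 ≈ 2.9.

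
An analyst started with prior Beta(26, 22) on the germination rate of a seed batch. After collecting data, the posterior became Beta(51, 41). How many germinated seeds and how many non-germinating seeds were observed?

25 germinated seeds and 19 non-germinating seeds

Under Beta–binomial conjugacy the posterior parameters are (a+s, b+f).
So s = 51 − 26 = 25 and f = 41 − 22 = 19.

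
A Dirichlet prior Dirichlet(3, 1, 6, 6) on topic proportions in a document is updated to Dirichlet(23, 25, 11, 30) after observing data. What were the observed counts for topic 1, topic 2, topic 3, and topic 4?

counts (20, 24, 5, 24)

For a Dirichlet(α) prior with multinomial counts c, the posterior is Dirichlet(α + c) componentwise.
Counts are posterior − prior componentwise: 23−3=20, 25−1=24, 11−6=5, 30−6=24.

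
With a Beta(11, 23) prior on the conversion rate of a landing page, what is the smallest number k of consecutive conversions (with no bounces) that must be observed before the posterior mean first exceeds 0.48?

After k conversions and 0 bounces the posterior is Beta(11+k, 23), with mean (11+k)/(11+23+k).
Set (11+k)/(34+k) > 0.48 and solve: k > (0.48·34 − 11)/(1 − 0.48) = 10.231.
The smallest integer exceeding 10.231 is 11.

k = 11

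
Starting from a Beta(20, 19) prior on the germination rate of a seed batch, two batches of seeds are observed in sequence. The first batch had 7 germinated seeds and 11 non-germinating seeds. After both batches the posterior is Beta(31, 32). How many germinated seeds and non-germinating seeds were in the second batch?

4 germinated seeds and 2 non-germinating seeds

Sequential conjugate updates are equivalent to a single update on the pooled data, so total successes = posterior α − prior α and total failures = posterior β − prior β.
Total across both batches: 31−20=11 germinated seeds, 32−19=13 non-germinating seeds.
Subtract the first batch: 11−7=4 germinated seeds and 13−11=2 non-germinating seeds.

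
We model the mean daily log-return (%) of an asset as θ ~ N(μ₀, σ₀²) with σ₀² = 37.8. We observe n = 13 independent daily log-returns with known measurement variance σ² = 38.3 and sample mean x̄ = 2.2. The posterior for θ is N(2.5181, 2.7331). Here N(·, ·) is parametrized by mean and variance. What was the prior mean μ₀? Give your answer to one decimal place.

μ₀ = 6.6

With known observation variance, the Normal–Normal posterior has precision τ_n = τ₀ + n/σ² and mean μ_n = (τ₀μ₀ + (n/σ²)x̄)/τ_n.
Here τ₀ = 1/37.8 = 0.026455 and τ_data = 13/38.3 = 0.339426, so τ_n = 0.365881.
Rearranging for μ₀: μ₀ = (μ_n·τ_n − τ_data·x̄)/τ₀ = (2.5181·0.365881 − 0.339426·2.2) / 0.026455 = 0.174588/0.026455 ≈ 6.6.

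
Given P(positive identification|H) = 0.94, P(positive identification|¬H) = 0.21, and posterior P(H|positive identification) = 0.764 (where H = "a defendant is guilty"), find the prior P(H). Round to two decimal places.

In odds form, posterior odds = prior odds × likelihood ratio, so prior odds = posterior odds ÷ LR.
Posterior odds = 0.764/(1−0.764) = 3.2373. LR = 0.94/0.21 = 4.4762.
Prior odds = 3.2373/4.4762 = 0.7232, so P(H) = 0.7232/(1+0.7232) ≈ 0.42.

P(H) = 0.42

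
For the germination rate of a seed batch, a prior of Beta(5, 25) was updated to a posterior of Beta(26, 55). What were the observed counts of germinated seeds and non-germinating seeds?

21 germinated seeds and 30 non-germinating seeds

Beta is conjugate to the binomial likelihood: posterior = Beta(α+s, β+f).
Match parameters: s=26−5=21, f=55−25=30.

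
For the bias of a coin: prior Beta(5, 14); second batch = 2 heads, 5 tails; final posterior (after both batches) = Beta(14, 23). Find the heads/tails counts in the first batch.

7 heads and 4 tails

Because Beta–binomial updating is additive in the counts, the combined data contributed (α_post−α_prior, β_post−β_prior) successes and failures.
Total across both batches: 14−5=9 heads, 23−14=9 tails.
Subtract the second batch: 9−2=7 heads and 9−5=4 tails.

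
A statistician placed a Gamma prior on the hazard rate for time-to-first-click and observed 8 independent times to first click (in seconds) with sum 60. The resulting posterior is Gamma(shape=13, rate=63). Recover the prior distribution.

Gamma(shape=5, rate=3)

For an exponential likelihood with a Gamma(α, β) prior on the rate, n observations with total T give posterior Gamma(α+n, β+T).
So α = 13 − 8 = 5 and β = 63 − 60 = 3.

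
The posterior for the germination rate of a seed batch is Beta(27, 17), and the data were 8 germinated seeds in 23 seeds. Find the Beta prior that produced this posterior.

A Beta(a, b) prior with s successes and f failures in binomial data gives a Beta(a+s, b+f) posterior.
So a = 27 − 8 = 19 and b = 17 − 15 = 2.

Beta(19, 2)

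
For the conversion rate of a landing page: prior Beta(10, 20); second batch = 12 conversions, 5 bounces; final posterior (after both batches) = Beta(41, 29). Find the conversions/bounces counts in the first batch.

19 conversions and 4 bounces

Sequential conjugate updates are equivalent to a single update on the pooled data, so total successes = posterior α − prior α and total failures = posterior β − prior β.
Total across both batches: 41−10=31 conversions, 29−20=9 bounces.
Subtract the second batch: 31−12=19 conversions and 9−5=4 bounces.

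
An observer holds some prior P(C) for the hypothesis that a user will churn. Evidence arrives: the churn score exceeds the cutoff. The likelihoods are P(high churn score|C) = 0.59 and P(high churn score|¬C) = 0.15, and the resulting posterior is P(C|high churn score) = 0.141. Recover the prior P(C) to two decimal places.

In odds form, posterior odds = prior odds × likelihood ratio, so prior odds = posterior odds ÷ LR.
Posterior odds = 0.141/(1−0.141) = 0.1641. LR = 0.59/0.15 = 3.9333.
Prior odds = 0.1641/3.9333 = 0.0417, so P(C) = 0.0417/(1+0.0417) ≈ 0.04.

P(C) = 0.04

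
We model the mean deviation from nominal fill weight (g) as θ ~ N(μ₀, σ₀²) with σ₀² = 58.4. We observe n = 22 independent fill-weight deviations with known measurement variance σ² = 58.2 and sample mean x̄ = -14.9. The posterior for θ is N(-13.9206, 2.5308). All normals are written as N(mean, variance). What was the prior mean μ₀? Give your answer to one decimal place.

μ₀ = 7.7

With known observation variance, the Normal–Normal posterior has precision τ_n = τ₀ + n/σ² and mean μ_n = (τ₀μ₀ + (n/σ²)x̄)/τ_n.
Here τ₀ = 1/58.4 = 0.017123 and τ_data = 22/58.2 = 0.378007, so τ_n = 0.395130.
Rearranging for μ₀: μ₀ = (μ_n·τ_n − τ_data·x̄)/τ₀ = (-13.9206·0.395130 − 0.378007·-14.9) / 0.017123 = 0.131858/0.017123 ≈ 7.7.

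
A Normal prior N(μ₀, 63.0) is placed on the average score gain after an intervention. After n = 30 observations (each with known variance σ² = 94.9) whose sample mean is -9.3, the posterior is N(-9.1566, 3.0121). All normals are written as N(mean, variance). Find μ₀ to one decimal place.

With known observation variance, the Normal–Normal posterior has precision τ_n = τ₀ + n/σ² and mean μ_n = (τ₀μ₀ + (n/σ²)x̄)/τ_n.
Here τ₀ = 1/63.0 = 0.015873 and τ_data = 30/94.9 = 0.316122, so τ_n = 0.331995.
Rearranging for μ₀: μ₀ = (μ_n·τ_n − τ_data·x̄)/τ₀ = (-9.1566·0.331995 − 0.316122·-9.3) / 0.015873 = -0.100011/0.015873 ≈ -6.3.

μ₀ = -6.3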